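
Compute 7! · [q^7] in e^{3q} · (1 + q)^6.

1017495

The EGF product rule gives c_7 = Σ_{k_1+k_2=7} C(7; k_1,k_2) · ∏ g_i(k_i), where e^{3q} gives (3)^k; (1+q)^6 gives the falling factorial (6)_k.
g_1(k) for k = 0…7: 1, 3, 9, 27, 81, 243, 729, 2187.
g_2(k) for k = 0…7: 1, 6, 30, 120, 360, 720, 720, 0.
c_7 = Σ_k C(7,k)·g_1(k)·g_2(7−k) = 7·3·720 + 21·9·720 + 35·27·360 + 35·81·120 + 21·243·30 + 7·729·6 + 1·2187·1 = 15120 + 136080 + 340200 + 340200 + 153090 + 30618 + 2187 = 1017495.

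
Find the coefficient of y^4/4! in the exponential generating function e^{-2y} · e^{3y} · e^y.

The EGF product rule gives c_4 = Σ_{k_1+k_2+k_3=4} C(4; k_1,k_2,k_3) · ∏ g_i(k_i), where e^{-2y} gives (-2)^k; e^{3y} gives (3)^k; e^y gives (1)^k.
g_1(k) for k = 0…4: 1, -2, 4, -8, 16.
g_2(k) for k = 0…4: 1, 3, 9, 27, 81.
g_3(k) for k = 0…4: 1, 1, 1, 1, 1.
First combine the last two factors: h(k) = Σ_j C(k,j)·g_2(j)·g_3(k−j) for k = 0…4: 1, 4, 16, 64, 256.
c_4 = Σ_k C(4,k)·g_1(k)·h(4−k) = 1·1·256 + 4·(-2)·64 + 6·4·16 + 4·(-8)·4 + 1·16·1 = 256 − 512 + 384 − 128 + 16 = 16.

16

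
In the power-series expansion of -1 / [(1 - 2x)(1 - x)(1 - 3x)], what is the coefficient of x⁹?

Partial fractions give a closed form: a_n = (4)·2^n + (-1/2)·1^n + (-9/2)·3^n.
At n = 9: a_9 = -86526.

-86526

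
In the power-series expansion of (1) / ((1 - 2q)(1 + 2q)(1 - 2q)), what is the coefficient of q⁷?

512

The denominator gives the recurrence a_n = 2a_(n−1) + 4a_(n−2) − 8a_(n−3) for n ≥ 3; the numerator fixes a_0 = 1, a_1 = 2, a_2 = 8.
Iterating: 1, 2, 8, 16, 48, 96, 256, 512, so a_7 = 512.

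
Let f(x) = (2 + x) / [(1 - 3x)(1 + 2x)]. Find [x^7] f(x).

2985

Partial fractions give a closed form: a_n = (7/5)·3^n + (3/5)·(-2)^n.
At n = 7: a_7 = 2985.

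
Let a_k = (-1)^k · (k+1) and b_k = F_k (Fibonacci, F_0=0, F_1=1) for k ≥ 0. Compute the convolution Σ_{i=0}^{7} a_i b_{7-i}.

11

This is [x^7] in the product of the two ordinary generating functions.
Σ = 1·13 − 2·8 + 3·5 − 4·3 + 5·2 − 6·1 + 7·1 − 8·0 = 11.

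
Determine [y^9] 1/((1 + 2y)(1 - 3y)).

Partial fractions give a closed form: a_n = (2/5)·(-2)^n + (3/5)·3^n.
At n = 9: a_9 = 11605.

11605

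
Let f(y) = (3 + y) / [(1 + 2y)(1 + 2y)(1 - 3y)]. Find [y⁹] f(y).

The denominator gives the recurrence a_n = −a_(n−1) + 8a_(n−2) + 12a_(n−3) for n ≥ 3; the numerator fixes a_0 = 3, a_1 = -2, a_2 = 26.
Iterating: 3, -2, 26, -6, 190, 74, 1374, 1498, 10382, 18090, so a_9 = 18090.

18090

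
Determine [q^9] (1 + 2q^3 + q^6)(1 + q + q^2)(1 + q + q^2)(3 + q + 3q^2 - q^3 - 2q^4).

4

(1 + 2q^3 + q^6) has coefficients 1,0,0,2,0,0,1 for degrees 0…6.
(1 + q + q^2) has coefficients 1,1,1,0,0,0,0,0,0,0 for degrees 0…9.
Multiplying by (1 + q + q^2) gives running coefficients 1,2,3,2,1,0,0,0,0,0 for degrees 0…9.
Finally multiplying by (3 + q + 3q^2 - q^3 - 2q^4), the product of all factors after the first has coefficients 3,7,14,14,10,0,-5,-5,-2,0 for degrees 0…9.
[q^9] = 1·0 + 2·(-5) + 1·14 = 4.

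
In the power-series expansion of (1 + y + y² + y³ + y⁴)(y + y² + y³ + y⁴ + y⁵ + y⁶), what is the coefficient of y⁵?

(1 + y + y² + y³ + y⁴) has coefficients 1,1,1,1,1 for degrees 0…4.
(y + y² + y³ + y⁴ + y⁵ + y⁶) has coefficients 0,1,1,1,1,1 for degrees 0…5.
[y⁵] = 1·1 + 1·1 + 1·1 + 1·1 + 1·1 = 5.

5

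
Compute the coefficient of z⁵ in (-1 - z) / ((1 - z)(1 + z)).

Partial fractions give a closed form: a_n = (-1)·1^n.
At n = 5: a_5 = -1.

-1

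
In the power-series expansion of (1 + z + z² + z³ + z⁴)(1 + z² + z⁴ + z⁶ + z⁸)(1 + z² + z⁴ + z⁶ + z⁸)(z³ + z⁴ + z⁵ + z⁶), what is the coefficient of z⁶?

8

(1 + z + z² + z³ + z⁴) has coefficients 1,1,1,1,1 for degrees 0…4.
(1 + z² + z⁴ + z⁶ + z⁸) has coefficients 1,0,1,0,1,0,1 for degrees 0…6.
Multiplying by (1 + z² + z⁴ + z⁶ + z⁸) gives running coefficients 1,0,2,0,3,0,4 for degrees 0…6.
Finally multiplying by (z³ + z⁴ + z⁵ + z⁶), the product of all factors after the first has coefficients 0,0,0,1,1,3,3 for degrees 0…6.
[z⁶] = 1·3 + 1·3 + 1·1 + 1·1 + 1·0 = 8.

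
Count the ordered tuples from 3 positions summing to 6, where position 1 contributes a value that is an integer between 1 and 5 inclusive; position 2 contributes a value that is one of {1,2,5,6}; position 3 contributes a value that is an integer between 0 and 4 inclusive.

10

The generating function for the choices is (y + y² + y³ + y⁴ + y⁵)·(y + y² + y⁵ + y⁶)·(1 + y + y² + y³ + y⁴); the count is [y⁶].
(y + y² + y³ + y⁴ + y⁵) has coefficients 0,1,1,1,1,1 for degrees 0…5.
(y + y² + y⁵ + y⁶) has coefficients 0,1,1,0,0,1,1 for degrees 0…6.
Finally multiplying by (1 + y + y² + y³ + y⁴), the product of all factors after the first has coefficients 0,1,2,2,2,3,3 for degrees 0…6.
[y⁶] = 1·3 + 1·2 + 1·2 + 1·2 + 1·1 = 10.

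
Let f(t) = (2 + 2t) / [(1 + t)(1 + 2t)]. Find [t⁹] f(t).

The denominator gives the recurrence a_n = −3a_(n−1) − 2a_(n−2) for n ≥ 3; the numerator fixes a_0 = 2, a_1 = -4, a_2 = 8.
Iterating: 2, -4, 8, -16, 32, -64, 128, -256, 512, -1024, so a_9 = -1024.

-1024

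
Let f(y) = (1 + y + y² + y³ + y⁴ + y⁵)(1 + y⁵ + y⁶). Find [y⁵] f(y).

2

(1 + y + y² + y³ + y⁴ + y⁵) has coefficients 1,1,1,1,1,1 for degrees 0…5.
(1 + y⁵ + y⁶) has coefficients 1,0,0,0,0,1 for degrees 0…5.
[y⁵] = 1·1 + 1·0 + 1·0 + 1·0 + 1·0 + 1·1 = 2.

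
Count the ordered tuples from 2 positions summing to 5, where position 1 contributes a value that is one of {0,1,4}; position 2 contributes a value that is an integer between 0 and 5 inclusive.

The generating function for the choices is (1 + q + q⁴)·(1 + q + q² + q³ + q⁴ + q⁵); the count is [q⁵].
(1 + q + q⁴) has coefficients 1,1,0,0,1 for degrees 0…4.
(1 + q + q² + q³ + q⁴ + q⁵) has coefficients 1,1,1,1,1,1 for degrees 0…5.
[q⁵] = 1·1 + 1·1 + 1·1 = 3.

3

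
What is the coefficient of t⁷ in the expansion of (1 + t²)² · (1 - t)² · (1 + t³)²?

4

(1 + t²)² has coefficients 1,0,2,0,1 for degrees 0…4.
(1 - t)² has coefficients 1,-2,1,0,0,0,0,0 for degrees 0…7.
Finally multiplying by (1 + t³)², the product of all factors after the first has coefficients 1,-2,1,2,-4,2,1,-2 for degrees 0…7.
[t⁷] = 1·(-2) + 2·2 + 1·2 = 4.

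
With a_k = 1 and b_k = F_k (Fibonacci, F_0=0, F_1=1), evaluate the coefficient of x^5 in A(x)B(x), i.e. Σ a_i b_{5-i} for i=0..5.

The convolution is the t^5 coefficient of A(t)B(t).
Σ = 1·5 + 1·3 + 1·2 + 1·1 + 1·1 + 1·0 = 12.

12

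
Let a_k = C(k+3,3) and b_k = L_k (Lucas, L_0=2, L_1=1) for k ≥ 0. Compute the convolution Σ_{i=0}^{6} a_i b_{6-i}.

This is [x^6] in the product of the two ordinary generating functions.
Σ = 1·18 + 4·11 + 10·7 + 20·4 + 35·3 + 56·1 + 84·2 = 541.

541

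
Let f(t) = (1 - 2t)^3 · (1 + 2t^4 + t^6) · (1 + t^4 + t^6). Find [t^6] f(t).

(1 - 2t)^3 has coefficients 1,-6,12,-8 for degrees 0…3.
(1 + 2t^4 + t^6) has coefficients 1,0,0,0,2,0,1 for degrees 0…6.
Finally multiplying by (1 + t^4 + t^6), the product of all factors after the first has coefficients 1,0,0,0,3,0,2 for degrees 0…6.
[t^6] = 1·2 − 6·0 + 12·3 − 8·0 = 38.

38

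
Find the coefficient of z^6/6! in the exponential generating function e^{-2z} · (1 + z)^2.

160

The EGF product rule gives c_6 = Σ_{k_1+k_2=6} C(6; k_1,k_2) · ∏ g_i(k_i), where e^{-2z} gives (-2)^k; (1+z)^2 gives the falling factorial (2)_k.
g_1(k) for k = 0…6: 1, -2, 4, -8, 16, -32, 64.
g_2(k) for k = 0…6: 1, 2, 2, 0, 0, 0, 0.
c_6 = Σ_k C(6,k)·g_1(k)·g_2(6−k) = 15·16·2 + 6·(-32)·2 + 1·64·1 = 480 − 384 + 64 = 160.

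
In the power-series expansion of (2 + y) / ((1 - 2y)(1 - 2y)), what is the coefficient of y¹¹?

60416

The denominator gives the recurrence a_n = 4a_(n−1) − 4a_(n−2) for n ≥ 2; the numerator fixes a_0 = 2, a_1 = 9.
Iterating: 2, 9, 28, 76, 192, 464, 1088, 2496, 5632, 12544, 27648, 60416, so a_11 = 60416.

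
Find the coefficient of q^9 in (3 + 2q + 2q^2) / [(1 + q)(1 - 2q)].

The denominator gives the recurrence a_n = a_(n−1) + 2a_(n−2) for n ≥ 3; the numerator fixes a_0 = 3, a_1 = 5, a_2 = 13.
Iterating: 3, 5, 13, 23, 49, 95, 193, 383, 769, 1535, so a_9 = 1535.

1535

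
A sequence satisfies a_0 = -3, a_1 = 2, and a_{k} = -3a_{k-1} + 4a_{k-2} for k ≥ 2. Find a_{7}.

The ordinary generating function has denominator 1 + 3z - 4z^2.
Iterating the recurrence: a_0,…,a_{7} = -3, 2, -18, 62, -258, 1022, -4098, 16382.

16382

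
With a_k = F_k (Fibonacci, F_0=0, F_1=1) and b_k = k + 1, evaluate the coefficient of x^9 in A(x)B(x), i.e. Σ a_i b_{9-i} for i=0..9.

221

Write out a_i and b_{9-i} for i = 0,…,9 and sum the products.
Σ = 0·10 + 1·9 + 1·8 + 2·7 + 3·6 + 5·5 + 8·4 + 13·3 + 21·2 + 34·1 = 221.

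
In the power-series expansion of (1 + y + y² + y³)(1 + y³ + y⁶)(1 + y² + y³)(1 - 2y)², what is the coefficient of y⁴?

-5

(1 + y + y² + y³) has coefficients 1,1,1,1 for degrees 0…3.
(1 + y³ + y⁶) has coefficients 1,0,0,1,0 for degrees 0…4.
Multiplying by (1 + y² + y³) gives running coefficients 1,0,1,2,0 for degrees 0…4.
Finally multiplying by (1 - 2y)², the product of all factors after the first has coefficients 1,-4,5,-2,-4 for degrees 0…4.
[y⁴] = 1·(-4) + 1·(-2) + 1·5 + 1·(-4) = -5.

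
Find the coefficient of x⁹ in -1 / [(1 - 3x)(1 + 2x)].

-11605

The denominator gives the recurrence a_n = a_(n−1) + 6a_(n−2) for n ≥ 2; the numerator fixes a_0 = -1, a_1 = -1.
Iterating: -1, -1, -7, -13, -55, -133, -463, -1261, -4039, -11605, so a_9 = -11605.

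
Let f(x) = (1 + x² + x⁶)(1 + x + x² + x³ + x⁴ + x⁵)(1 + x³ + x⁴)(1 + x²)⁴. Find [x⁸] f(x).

(1 + x² + x⁶) has coefficients 1,0,1,0,0,0,1 for degrees 0…6.
(1 + x + x² + x³ + x⁴ + x⁵) has coefficients 1,1,1,1,1,1,0,0,0 for degrees 0…8.
Multiplying by (1 + x³ + x⁴) gives running coefficients 1,1,1,2,3,3,2,2,2 for degrees 0…8.
Finally multiplying by (1 + x²)⁴, the product of all factors after the first has coefficients 1,1,5,6,13,17,24,30,33 for degrees 0…8.
[x⁸] = 1·33 + 1·24 + 1·5 = 62.

62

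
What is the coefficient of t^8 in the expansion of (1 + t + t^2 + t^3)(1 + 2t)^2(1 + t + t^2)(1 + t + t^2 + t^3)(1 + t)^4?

(1 + t + t^2 + t^3) has coefficients 1,1,1,1 for degrees 0…3.
(1 + 2t)^2 has coefficients 1,4,4,0,0,0,0,0,0 for degrees 0…8.
Multiplying by (1 + t + t^2) gives running coefficients 1,5,9,8,4,0,0,0,0 for degrees 0…8.
Multiplying by (1 + t + t^2 + t^3) gives running coefficients 1,6,15,23,26,21,12,4,0 for degrees 0…8.
Finally multiplying by (1 + t)^4, the product of all factors after the first has coefficients 1,10,45,123,233,329,359,305,198 for degrees 0…8.
[t^8] = 1·198 + 1·305 + 1·359 + 1·329 = 1191.

1191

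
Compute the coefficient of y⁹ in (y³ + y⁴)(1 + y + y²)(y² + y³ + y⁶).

2

(y³ + y⁴) has coefficients 0,0,0,1,1 for degrees 0…4.
(1 + y + y²) has coefficients 1,1,1,0,0,0,0,0,0,0 for degrees 0…9.
Finally multiplying by (y² + y³ + y⁶), the product of all factors after the first has coefficients 0,0,1,2,2,1,1,1,1,0 for degrees 0…9.
[y⁹] = 1·1 + 1·1 = 2.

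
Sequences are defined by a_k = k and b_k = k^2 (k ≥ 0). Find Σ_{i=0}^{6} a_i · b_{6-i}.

The convolution is the t^6 coefficient of A(t)B(t).
Σ = 0·36 + 1·25 + 2·16 + 3·9 + 4·4 + 5·1 + 6·0 = 105.

105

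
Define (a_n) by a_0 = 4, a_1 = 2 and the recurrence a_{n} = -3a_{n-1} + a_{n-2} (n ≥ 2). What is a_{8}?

The ordinary generating function has denominator 1 + 3t - t^2.
Iterating the recurrence: a_0,…,a_{8} = 4, 2, -2, 8, -26, 86, -284, 938, -3098.

-3098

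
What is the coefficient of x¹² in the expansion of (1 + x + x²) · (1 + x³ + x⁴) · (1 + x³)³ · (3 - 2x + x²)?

(1 + x + x²) has coefficients 1,1,1 for degrees 0…2.
(1 + x³ + x⁴) has coefficients 1,0,0,1,1,0,0,0,0,0,0,0,0 for degrees 0…12.
Multiplying by (1 + x³)³ gives running coefficients 1,0,0,4,1,0,6,3,0,4,3,0,1 for degrees 0…12.
Finally multiplying by (3 - 2x + x²), the product of all factors after the first has coefficients 3,-2,1,12,-5,2,19,-3,0,15,1,-2,6 for degrees 0…12.
[x¹²] = 1·6 + 1·(-2) + 1·1 = 5.

5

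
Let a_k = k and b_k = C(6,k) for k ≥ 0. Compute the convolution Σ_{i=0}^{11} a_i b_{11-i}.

512

The convolution is the t^11 coefficient of A(t)B(t).
Σ = 0·0 + 1·0 + 2·0 + 3·0 + 4·0 + 5·1 + 6·6 + 7·15 + 8·20 + 9·15 + 10·6 + 11·1 = 512.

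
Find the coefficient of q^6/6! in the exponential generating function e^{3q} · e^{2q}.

15625

The EGF product rule gives c_6 = Σ_{k_1+k_2=6} C(6; k_1,k_2) · ∏ g_i(k_i), where e^{3q} gives (3)^k; e^{2q} gives (2)^k.
g_1(k) for k = 0…6: 1, 3, 9, 27, 81, 243, 729.
g_2(k) for k = 0…6: 1, 2, 4, 8, 16, 32, 64.
c_6 = Σ_k C(6,k)·g_1(k)·g_2(6−k) = 1·1·64 + 6·3·32 + 15·9·16 + 20·27·8 + 15·81·4 + 6·243·2 + 1·729·1 = 64 + 576 + 2160 + 4320 + 4860 + 2916 + 729 = 15625.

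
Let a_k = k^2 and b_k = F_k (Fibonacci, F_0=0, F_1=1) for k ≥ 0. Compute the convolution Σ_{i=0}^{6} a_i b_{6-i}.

76

Write out a_i and b_{6-i} for i = 0,…,6 and sum the products.
Σ = 0·8 + 1·5 + 4·3 + 9·2 + 16·1 + 25·1 + 36·0 = 76.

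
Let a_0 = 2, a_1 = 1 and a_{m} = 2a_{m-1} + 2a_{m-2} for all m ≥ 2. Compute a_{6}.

296

The ordinary generating function has denominator 1 - 2z - 2z^2.
Iterating the recurrence: a_0,…,a_{6} = 2, 1, 6, 14, 40, 108, 296.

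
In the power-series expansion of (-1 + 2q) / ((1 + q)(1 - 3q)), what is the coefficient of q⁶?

The denominator gives the recurrence a_n = 2a_(n−1) + 3a_(n−2) for n ≥ 3; the numerator fixes a_0 = -1, a_1 = 0, a_2 = -3.
Iterating: -1, 0, -3, -6, -21, -60, -183, so a_6 = -183.

-183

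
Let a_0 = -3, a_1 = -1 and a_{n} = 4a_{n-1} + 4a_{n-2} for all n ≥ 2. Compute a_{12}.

The ordinary generating function has denominator 1 - 4y - 4y^2.
Iterating the recurrence: a_0,…,a_{12} = -3, -1, -16, -68, -336, -1616, -7808, -37696, -182016, -878848, -4243456, -20489216, -98930688.

-98930688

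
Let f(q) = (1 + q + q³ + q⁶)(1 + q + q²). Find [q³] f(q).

2

(1 + q + q³ + q⁶) has coefficients 1,1,0,1 for degrees 0…3.
(1 + q + q²) has coefficients 1,1,1,0 for degrees 0…3.
[q³] = 1·0 + 1·1 + 1·1 = 2.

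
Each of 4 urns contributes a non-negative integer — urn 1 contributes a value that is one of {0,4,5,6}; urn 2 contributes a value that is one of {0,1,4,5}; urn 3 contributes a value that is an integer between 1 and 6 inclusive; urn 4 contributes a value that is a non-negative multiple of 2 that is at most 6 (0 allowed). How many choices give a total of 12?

The generating function for the choices is (1 + y^4 + y^5 + y^6)·(1 + y + y^4 + y^5)·(y + y^2 + y^3 + y^4 + y^5 + y^6)·(1 + y^2 + y^4 + y^6); the count is [y^12].
(1 + y^4 + y^5 + y^6) has coefficients 1,0,0,0,1,1,1 for degrees 0…6.
(1 + y + y^4 + y^5) has coefficients 1,1,0,0,1,1,0,0,0,0,0,0,0 for degrees 0…12.
Multiplying by (y + y^2 + y^3 + y^4 + y^5 + y^6) gives running coefficients 0,1,2,2,2,3,4,3,2,2,2,1,0 for degrees 0…12.
Finally multiplying by (1 + y^2 + y^4 + y^6), the product of all factors after the first has coefficients 0,1,2,3,4,6,8,9,10,10,10,9,8 for degrees 0…12.
[y^12] = 1·8 + 1·10 + 1·9 + 1·8 = 35.

35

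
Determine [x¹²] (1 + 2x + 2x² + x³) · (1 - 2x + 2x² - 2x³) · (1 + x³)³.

-7

(1 + 2x + 2x² + x³) has coefficients 1,2,2,1 for degrees 0…3.
(1 - 2x + 2x² - 2x³) has coefficients 1,-2,2,-2,0,0,0,0,0,0,0,0,0 for degrees 0…12.
Finally multiplying by (1 + x³)³, the product of all factors after the first has coefficients 1,-2,2,1,-6,6,-3,-6,6,-5,-2,2,-2 for degrees 0…12.
[x¹²] = 1·(-2) + 2·2 + 2·(-2) + 1·(-5) = -7.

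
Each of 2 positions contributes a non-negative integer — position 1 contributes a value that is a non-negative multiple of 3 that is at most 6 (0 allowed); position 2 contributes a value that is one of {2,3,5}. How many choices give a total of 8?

The generating function for the choices is (1 + t^3 + t^6)·(t^2 + t^3 + t^5); the count is [t^8].
(1 + t^3 + t^6) has coefficients 1,0,0,1,0,0,1 for degrees 0…6.
(t^2 + t^3 + t^5) has coefficients 0,0,1,1,0,1,0,0,0 for degrees 0…8.
[t^8] = 1·0 + 1·1 + 1·1 = 2.

2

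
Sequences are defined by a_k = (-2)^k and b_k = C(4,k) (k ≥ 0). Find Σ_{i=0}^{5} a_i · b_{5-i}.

-2

The convolution is the t^5 coefficient of A(t)B(t).
Σ = 1·0 − 2·1 + 4·4 − 8·6 + 16·4 − 32·1 = -2.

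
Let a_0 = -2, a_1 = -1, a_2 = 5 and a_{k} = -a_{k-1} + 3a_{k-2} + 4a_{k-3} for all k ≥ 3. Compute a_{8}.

125

The ordinary generating function has denominator 1 + y - 3y^2 - 4y^3.
Iterating the recurrence: a_0,…,a_{8} = -2, -1, 5, -16, 27, -55, 72, -129, 125.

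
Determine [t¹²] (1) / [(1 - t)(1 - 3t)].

797161

Partial fractions give a closed form: a_n = (-1/2)·1^n + (3/2)·3^n.
At n = 12: a_12 = 797161.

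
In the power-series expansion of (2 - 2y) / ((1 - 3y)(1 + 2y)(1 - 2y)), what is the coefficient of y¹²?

The denominator gives the recurrence a_n = 3a_(n−1) + 4a_(n−2) − 12a_(n−3) for n ≥ 3; the numerator fixes a_0 = 2, a_1 = 4, a_2 = 20.
Iterating: 2, 4, 20, 52, 188, 532, 1724, 5044, 15644, 46420, 141308, 421876, 1273820, so a_12 = 1273820.

1273820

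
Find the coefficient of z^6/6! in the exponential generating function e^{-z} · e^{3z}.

64

The EGF product rule gives c_6 = Σ_{k_1+k_2=6} C(6; k_1,k_2) · ∏ g_i(k_i), where e^{-z} gives (-1)^k; e^{3z} gives (3)^k.
g_1(k) for k = 0…6: 1, -1, 1, -1, 1, -1, 1.
g_2(k) for k = 0…6: 1, 3, 9, 27, 81, 243, 729.
c_6 = Σ_k C(6,k)·g_1(k)·g_2(6−k) = 1·1·729 + 6·(-1)·243 + 15·1·81 + 20·(-1)·27 + 15·1·9 + 6·(-1)·3 + 1·1·1 = 729 − 1458 + 1215 − 540 + 135 − 18 + 1 = 64.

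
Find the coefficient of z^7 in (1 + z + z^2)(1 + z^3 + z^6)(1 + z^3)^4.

11

(1 + z + z^2) has coefficients 1,1,1 for degrees 0…2.
(1 + z^3 + z^6) has coefficients 1,0,0,1,0,0,1,0 for degrees 0…7.
Finally multiplying by (1 + z^3)^4, the product of all factors after the first has coefficients 1,0,0,5,0,0,11,0 for degrees 0…7.
[z^7] = 1·0 + 1·11 + 1·0 = 11.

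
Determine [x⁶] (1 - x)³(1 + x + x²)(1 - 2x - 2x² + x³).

(1 - x)³ has coefficients 1,-3,3,-1 for degrees 0…3.
(1 + x + x²) has coefficients 1,1,1,0,0,0,0 for degrees 0…6.
Finally multiplying by (1 - 2x - 2x² + x³), the product of all factors after the first has coefficients 1,-1,-3,-3,-1,1,0 for degrees 0…6.
[x⁶] = 1·0 − 3·1 + 3·(-1) − 1·(-3) = -3.

-3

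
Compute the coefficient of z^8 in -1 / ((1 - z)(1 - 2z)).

The denominator gives the recurrence a_n = 3a_(n−1) − 2a_(n−2) for n ≥ 2; the numerator fixes a_0 = -1, a_1 = -3.
Iterating: -1, -3, -7, -15, -31, -63, -127, -255, -511, so a_8 = -511.

-511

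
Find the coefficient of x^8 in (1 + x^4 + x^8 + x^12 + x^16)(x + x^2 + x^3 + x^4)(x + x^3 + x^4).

3

(1 + x^4 + x^8 + x^12 + x^16) has coefficients 1,0,0,0,1,0,0,0,1 for degrees 0…8.
(x + x^2 + x^3 + x^4) has coefficients 0,1,1,1,1,0,0,0,0 for degrees 0…8.
Finally multiplying by (x + x^3 + x^4), the product of all factors after the first has coefficients 0,0,1,1,2,3,2,2,1 for degrees 0…8.
[x^8] = 1·1 + 1·2 + 1·0 = 3.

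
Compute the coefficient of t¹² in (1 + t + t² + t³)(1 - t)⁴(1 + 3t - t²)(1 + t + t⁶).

7

(1 + t + t² + t³) has coefficients 1,1,1,1 for degrees 0…3.
(1 - t)⁴ has coefficients 1,-4,6,-4,1,0,0,0,0,0,0,0,0 for degrees 0…12.
Multiplying by (1 + 3t - t²) gives running coefficients 1,-1,-7,18,-17,7,-1,0,0,0,0,0,0 for degrees 0…12.
Finally multiplying by (1 + t + t⁶), the product of all factors after the first has coefficients 1,0,-8,11,1,-10,7,-2,-7,18,-17,7,-1 for degrees 0…12.
[t¹²] = 1·(-1) + 1·7 + 1·(-17) + 1·18 = 7.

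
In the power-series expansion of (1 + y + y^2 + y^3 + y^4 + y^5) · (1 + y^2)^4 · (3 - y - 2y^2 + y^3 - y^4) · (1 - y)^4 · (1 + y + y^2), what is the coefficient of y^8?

(1 + y + y^2 + y^3 + y^4 + y^5) has coefficients 1,1,1,1,1,1 for degrees 0…5.
(1 + y^2)^4 has coefficients 1,0,4,0,6,0,4,0,1 for degrees 0…8.
Multiplying by (3 - y - 2y^2 + y^3 - y^4) gives running coefficients 3,-1,10,-3,9,-2,-4,2,-11 for degrees 0…8.
Multiplying by (1 - y)^4 gives running coefficients 3,-13,32,-61,88,-97,80,-33,-26 for degrees 0…8.
Finally multiplying by (1 + y + y^2), the product of all factors after the first has coefficients 3,-10,22,-42,59,-70,71,-50,21 for degrees 0…8.
[y^8] = 1·21 + 1·(-50) + 1·71 + 1·(-70) + 1·59 + 1·(-42) = -11.

-11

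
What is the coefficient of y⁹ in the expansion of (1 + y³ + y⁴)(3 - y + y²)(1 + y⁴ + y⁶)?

(1 + y³ + y⁴) has coefficients 1,0,0,1,1 for degrees 0…4.
(3 - y + y²) has coefficients 3,-1,1,0,0,0,0,0,0,0 for degrees 0…9.
Finally multiplying by (1 + y⁴ + y⁶), the product of all factors after the first has coefficients 3,-1,1,0,3,-1,4,-1,1,0 for degrees 0…9.
[y⁹] = 1·0 + 1·4 + 1·(-1) = 3.

3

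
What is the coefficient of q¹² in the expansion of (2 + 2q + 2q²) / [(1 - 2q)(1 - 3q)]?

The denominator gives the recurrence a_n = 5a_(n−1) − 6a_(n−2) for n ≥ 3; the numerator fixes a_0 = 2, a_1 = 12, a_2 = 50.
Iterating: 2, 12, 50, 178, 590, 1882, 5870, 18058, 55070, 167002, 504590, 1520938, 4577150, so a_12 = 4577150.

4577150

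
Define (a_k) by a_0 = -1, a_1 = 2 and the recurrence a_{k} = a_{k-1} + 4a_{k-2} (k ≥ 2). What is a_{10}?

The ordinary generating function has denominator 1 - z - 4z^2.
Iterating the recurrence: a_0,…,a_{10} = -1, 2, -2, 6, -2, 22, 14, 102, 158, 566, 1198.

1198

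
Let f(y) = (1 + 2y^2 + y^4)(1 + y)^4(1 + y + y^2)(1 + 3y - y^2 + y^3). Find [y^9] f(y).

54

(1 + 2y^2 + y^4) has coefficients 1,0,2,0,1 for degrees 0…4.
(1 + y)^4 has coefficients 1,4,6,4,1,0,0,0,0,0 for degrees 0…9.
Multiplying by (1 + y + y^2) gives running coefficients 1,5,11,14,11,5,1,0,0,0 for degrees 0…9.
Finally multiplying by (1 + 3y - y^2 + y^3), the product of all factors after the first has coefficients 1,8,25,43,47,35,19,9,4,1 for degrees 0…9.
[y^9] = 1·1 + 2·9 + 1·35 = 54.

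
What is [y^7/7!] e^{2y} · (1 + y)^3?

The EGF product rule gives c_7 = Σ_{k_1+k_2=7} C(7; k_1,k_2) · ∏ g_i(k_i), where e^{2y} gives (2)^k; (1+y)^3 gives the falling factorial (3)_k.
g_1(k) for k = 0…7: 1, 2, 4, 8, 16, 32, 64, 128.
g_2(k) for k = 0…7: 1, 3, 6, 6, 0, 0, 0, 0.
c_7 = Σ_k C(7,k)·g_1(k)·g_2(7−k) = 35·16·6 + 21·32·6 + 7·64·3 + 1·128·1 = 3360 + 4032 + 1344 + 128 = 8864.

8864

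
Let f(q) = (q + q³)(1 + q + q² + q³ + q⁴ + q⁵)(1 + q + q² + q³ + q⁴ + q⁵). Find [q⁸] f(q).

(q + q³) has coefficients 0,1,0,1 for degrees 0…3.
(1 + q + q² + q³ + q⁴ + q⁵) has coefficients 1,1,1,1,1,1,0,0,0 for degrees 0…8.
Finally multiplying by (1 + q + q² + q³ + q⁴ + q⁵), the product of all factors after the first has coefficients 1,2,3,4,5,6,5,4,3 for degrees 0…8.
[q⁸] = 1·4 + 1·6 = 10.

10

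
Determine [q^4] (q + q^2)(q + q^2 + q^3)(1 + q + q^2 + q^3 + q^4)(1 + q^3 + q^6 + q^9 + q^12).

(q + q^2) has coefficients 0,1,1 for degrees 0…2.
(q + q^2 + q^3) has coefficients 0,1,1,1,0 for degrees 0…4.
Multiplying by (1 + q + q^2 + q^3 + q^4) gives running coefficients 0,1,2,3,3 for degrees 0…4.
Finally multiplying by (1 + q^3 + q^6 + q^9 + q^12), the product of all factors after the first has coefficients 0,1,2,3,4 for degrees 0…4.
[q^4] = 1·3 + 1·2 = 5.

5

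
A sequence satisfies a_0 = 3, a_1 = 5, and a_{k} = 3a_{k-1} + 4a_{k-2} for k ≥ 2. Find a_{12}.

26843547

The ordinary generating function has denominator 1 - 3y - 4y^2.
Iterating the recurrence: a_0,…,a_{12} = 3, 5, 27, 101, 411, 1637, 6555, 26213, 104859, 419429, 1677723, 6710885, 26843547.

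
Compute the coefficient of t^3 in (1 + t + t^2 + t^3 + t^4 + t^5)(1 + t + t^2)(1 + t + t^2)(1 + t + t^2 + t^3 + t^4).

(1 + t + t^2 + t^3 + t^4 + t^5) has coefficients 1,1,1,1 for degrees 0…3.
(1 + t + t^2) has coefficients 1,1,1,0 for degrees 0…3.
Multiplying by (1 + t + t^2) gives running coefficients 1,2,3,2 for degrees 0…3.
Finally multiplying by (1 + t + t^2 + t^3 + t^4), the product of all factors after the first has coefficients 1,3,6,8 for degrees 0…3.
[t^3] = 1·8 + 1·6 + 1·3 + 1·1 = 18.

18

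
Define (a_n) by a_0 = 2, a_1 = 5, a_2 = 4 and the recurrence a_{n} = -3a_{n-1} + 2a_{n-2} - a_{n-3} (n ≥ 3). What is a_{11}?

The ordinary generating function has denominator 1 + 3q - 2q^2 + q^3.
Iterating the recurrence: a_0,…,a_{11} = 2, 5, 4, -4, 15, -57, 205, -744, 2699, -9790, 35512, -128815.

-128815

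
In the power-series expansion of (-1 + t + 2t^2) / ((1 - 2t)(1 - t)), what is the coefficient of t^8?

The denominator gives the recurrence a_n = 3a_(n−1) − 2a_(n−2) for n ≥ 3; the numerator fixes a_0 = -1, a_1 = -2, a_2 = -2.
Iterating: -1, -2, -2, -2, -2, -2, -2, -2, -2, so a_8 = -2.

-2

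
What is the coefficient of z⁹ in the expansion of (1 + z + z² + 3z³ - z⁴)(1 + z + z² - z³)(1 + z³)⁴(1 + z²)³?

(1 + z + z² + 3z³ - z⁴) has coefficients 1,1,1,3,-1 for degrees 0…4.
(1 + z + z² - z³) has coefficients 1,1,1,-1,0,0,0,0,0,0 for degrees 0…9.
Multiplying by (1 + z³)⁴ gives running coefficients 1,1,1,3,4,4,2,6,6,-2 for degrees 0…9.
Finally multiplying by (1 + z²)³, the product of all factors after the first has coefficients 1,1,4,6,10,16,18,28,25,31 for degrees 0…9.
[z⁹] = 1·31 + 1·25 + 1·28 + 3·18 − 1·16 = 122.

122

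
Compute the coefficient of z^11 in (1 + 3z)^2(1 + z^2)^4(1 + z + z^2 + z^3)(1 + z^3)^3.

882

(1 + 3z)^2 has coefficients 1,6,9 for degrees 0…2.
(1 + z^2)^4 has coefficients 1,0,4,0,6,0,4,0,1,0,0,0 for degrees 0…11.
Multiplying by (1 + z + z^2 + z^3) gives running coefficients 1,1,5,5,10,10,10,10,5,5,1,1 for degrees 0…11.
Finally multiplying by (1 + z^3)^3, the product of all factors after the first has coefficients 1,1,5,8,13,25,28,43,50,51,62,51 for degrees 0…11.
[z^11] = 1·51 + 6·62 + 9·51 = 882.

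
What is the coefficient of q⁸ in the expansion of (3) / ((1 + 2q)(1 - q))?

513

Partial fractions give a closed form: a_n = (2)·(-2)^n + (1)·1^n.
At n = 8: a_8 = 513.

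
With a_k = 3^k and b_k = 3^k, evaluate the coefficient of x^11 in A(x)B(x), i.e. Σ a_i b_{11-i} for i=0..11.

2125764

This is [x^11] in the product of the two ordinary generating functions.
Σ = 1·177147 + 3·59049 + 9·19683 + 27·6561 + 81·2187 + 243·729 + 729·243 + 2187·81 + 6561·27 + 19683·9 + 59049·3 + 177147·1 = 2125764.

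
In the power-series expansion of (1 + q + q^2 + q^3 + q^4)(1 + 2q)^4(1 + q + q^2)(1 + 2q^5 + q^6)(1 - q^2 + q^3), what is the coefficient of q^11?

556

(1 + q + q^2 + q^3 + q^4) has coefficients 1,1,1,1,1 for degrees 0…4.
(1 + 2q)^4 has coefficients 1,8,24,32,16,0,0,0,0,0,0,0 for degrees 0…11.
Multiplying by (1 + q + q^2) gives running coefficients 1,9,33,64,72,48,16,0,0,0,0,0 for degrees 0…11.
Multiplying by (1 + 2q^5 + q^6) gives running coefficients 1,9,33,64,72,50,35,75,161,208,168,80 for degrees 0…11.
Finally multiplying by (1 - q^2 + q^3), the product of all factors after the first has coefficients 1,9,32,56,48,19,27,97,176,168,82,33 for degrees 0…11.
[q^11] = 1·33 + 1·82 + 1·168 + 1·176 + 1·97 = 556.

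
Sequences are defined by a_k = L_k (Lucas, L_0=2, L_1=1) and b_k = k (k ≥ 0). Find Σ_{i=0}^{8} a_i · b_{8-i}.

The convolution is the x^8 coefficient of A(x)B(x).
Σ = 2·8 + 1·7 + 3·6 + 4·5 + 7·4 + 11·3 + 18·2 + 29·1 + 47·0 = 187.

187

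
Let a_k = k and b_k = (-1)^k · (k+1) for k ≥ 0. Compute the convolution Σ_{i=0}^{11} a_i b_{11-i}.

Write out a_i and b_{11-i} for i = 0,…,11 and sum the products.
Σ = 0·(-12) + 1·11 + 2·(-10) + 3·9 + 4·(-8) + 5·7 + 6·(-6) + 7·5 + 8·(-4) + 9·3 + 10·(-2) + 11·1 = 6.

6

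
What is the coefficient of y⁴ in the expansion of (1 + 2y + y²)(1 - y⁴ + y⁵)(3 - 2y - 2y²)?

(1 + 2y + y²) has coefficients 1,2,1 for degrees 0…2.
(1 - y⁴ + y⁵) has coefficients 1,0,0,0,-1 for degrees 0…4.
Finally multiplying by (3 - 2y - 2y²), the product of all factors after the first has coefficients 3,-2,-2,0,-3 for degrees 0…4.
[y⁴] = 1·(-3) + 2·0 + 1·(-2) = -5.

-5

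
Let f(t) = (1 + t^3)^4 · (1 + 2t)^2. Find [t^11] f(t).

(1 + t^3)^4 has coefficients 1,0,0,4,0,0,6,0,0,4,0,0 for degrees 0…11.
(1 + 2t)^2 has coefficients 1,4,4,0,0,0,0,0,0,0,0,0 for degrees 0…11.
[t^11] = 1·0 + 4·0 + 6·0 + 4·4 = 16.

16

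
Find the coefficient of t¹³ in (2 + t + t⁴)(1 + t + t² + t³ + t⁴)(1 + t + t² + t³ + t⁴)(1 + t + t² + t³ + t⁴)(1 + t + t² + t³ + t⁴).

(2 + t + t⁴) has coefficients 2,1,0,0,1 for degrees 0…4.
(1 + t + t² + t³ + t⁴) has coefficients 1,1,1,1,1,0,0,0,0,0,0,0,0,0 for degrees 0…13.
Multiplying by (1 + t + t² + t³ + t⁴) gives running coefficients 1,2,3,4,5,4,3,2,1,0,0,0,0,0 for degrees 0…13.
Multiplying by (1 + t + t² + t³ + t⁴) gives running coefficients 1,3,6,10,15,18,19,18,15,10,6,3,1,0 for degrees 0…13.
Finally multiplying by (1 + t + t² + t³ + t⁴), the product of all factors after the first has coefficients 1,4,10,20,35,52,68,80,85,80,68,52,35,20 for degrees 0…13.
[t¹³] = 2·20 + 1·35 + 1·80 = 155.

155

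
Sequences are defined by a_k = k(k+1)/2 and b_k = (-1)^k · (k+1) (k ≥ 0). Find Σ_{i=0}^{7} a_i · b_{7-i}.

Write out a_i and b_{7-i} for i = 0,…,7 and sum the products.
Σ = 0·(-8) + 1·7 + 3·(-6) + 6·5 + 10·(-4) + 15·3 + 21·(-2) + 28·1 = 10.

10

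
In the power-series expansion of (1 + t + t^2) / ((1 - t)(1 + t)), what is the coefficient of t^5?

1

The denominator gives the recurrence a_n = a_(n−2) for n ≥ 3; the numerator fixes a_0 = 1, a_1 = 1, a_2 = 2.
Iterating: 1, 1, 2, 1, 2, 1, so a_5 = 1.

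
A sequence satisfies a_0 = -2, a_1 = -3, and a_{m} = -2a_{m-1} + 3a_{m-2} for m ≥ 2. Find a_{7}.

The ordinary generating function has denominator 1 + 2x - 3x^2.
Iterating the recurrence: a_0,…,a_{7} = -2, -3, 0, -9, 18, -63, 180, -549.

-549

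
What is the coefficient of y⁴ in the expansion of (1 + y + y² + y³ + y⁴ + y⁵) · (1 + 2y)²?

9

(1 + y + y² + y³ + y⁴ + y⁵) has coefficients 1,1,1,1,1 for degrees 0…4.
(1 + 2y)² has coefficients 1,4,4,0,0 for degrees 0…4.
[y⁴] = 1·0 + 1·0 + 1·4 + 1·4 + 1·1 = 9.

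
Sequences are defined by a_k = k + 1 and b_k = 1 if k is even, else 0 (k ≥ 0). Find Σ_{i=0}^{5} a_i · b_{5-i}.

12

This is [x^5] in the product of the two ordinary generating functions.
Σ = 1·0 + 2·1 + 3·0 + 4·1 + 5·0 + 6·1 = 12.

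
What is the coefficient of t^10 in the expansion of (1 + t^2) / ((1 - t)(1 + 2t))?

854

The denominator gives the recurrence a_n = −a_(n−1) + 2a_(n−2) for n ≥ 3; the numerator fixes a_0 = 1, a_1 = -1, a_2 = 4.
Iterating: 1, -1, 4, -6, 14, -26, 54, -106, 214, -426, 854, so a_10 = 854.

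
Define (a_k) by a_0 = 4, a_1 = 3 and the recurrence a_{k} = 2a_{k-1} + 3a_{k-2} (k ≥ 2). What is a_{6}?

1278

The ordinary generating function has denominator 1 - 2x - 3x^2.
Iterating the recurrence: a_0,…,a_{6} = 4, 3, 18, 45, 144, 423, 1278.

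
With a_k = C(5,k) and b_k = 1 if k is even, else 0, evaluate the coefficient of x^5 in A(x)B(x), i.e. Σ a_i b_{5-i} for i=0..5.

The convolution is the t^5 coefficient of A(t)B(t).
Σ = 1·0 + 5·1 + 10·0 + 10·1 + 5·0 + 1·1 = 16.

16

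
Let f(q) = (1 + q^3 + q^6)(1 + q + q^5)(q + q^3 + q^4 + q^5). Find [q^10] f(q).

3

(1 + q^3 + q^6) has coefficients 1,0,0,1,0,0,1 for degrees 0…6.
(1 + q + q^5) has coefficients 1,1,0,0,0,1,0,0,0,0,0 for degrees 0…10.
Finally multiplying by (q + q^3 + q^4 + q^5), the product of all factors after the first has coefficients 0,1,1,1,2,2,2,0,1,1,1 for degrees 0…10.
[q^10] = 1·1 + 1·0 + 1·2 = 3.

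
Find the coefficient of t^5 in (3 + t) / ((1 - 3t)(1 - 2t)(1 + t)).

1673

Partial fractions give a closed form: a_n = (15/2)·3^n + (-14/3)·2^n + (1/6)·(-1)^n.
At n = 5: a_5 = 1673.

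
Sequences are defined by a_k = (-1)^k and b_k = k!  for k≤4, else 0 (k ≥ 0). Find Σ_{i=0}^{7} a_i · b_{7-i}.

-20

The convolution is the x^7 coefficient of A(x)B(x).
Σ = 1·0 − 1·0 + 1·0 − 1·24 + 1·6 − 1·2 + 1·1 − 1·1 = -20.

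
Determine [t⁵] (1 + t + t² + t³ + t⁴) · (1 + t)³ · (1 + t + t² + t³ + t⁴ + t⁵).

35

(1 + t + t² + t³ + t⁴) has coefficients 1,1,1,1,1 for degrees 0…4.
(1 + t)³ has coefficients 1,3,3,1,0,0 for degrees 0…5.
Finally multiplying by (1 + t + t² + t³ + t⁴ + t⁵), the product of all factors after the first has coefficients 1,4,7,8,8,8 for degrees 0…5.
[t⁵] = 1·8 + 1·8 + 1·8 + 1·7 + 1·4 = 35.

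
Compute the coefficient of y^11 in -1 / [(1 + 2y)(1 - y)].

1365

The denominator gives the recurrence a_n = −a_(n−1) + 2a_(n−2) for n ≥ 2; the numerator fixes a_0 = -1, a_1 = 1.
Iterating: -1, 1, -3, 5, -11, 21, -43, 85, -171, 341, -683, 1365, so a_11 = 1365.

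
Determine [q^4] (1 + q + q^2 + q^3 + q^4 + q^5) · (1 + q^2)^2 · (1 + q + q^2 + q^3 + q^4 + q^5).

(1 + q + q^2 + q^3 + q^4 + q^5) has coefficients 1,1,1,1,1 for degrees 0…4.
(1 + q^2)^2 has coefficients 1,0,2,0,1 for degrees 0…4.
Finally multiplying by (1 + q + q^2 + q^3 + q^4 + q^5), the product of all factors after the first has coefficients 1,1,3,3,4 for degrees 0…4.
[q^4] = 1·4 + 1·3 + 1·3 + 1·1 + 1·1 = 12.

12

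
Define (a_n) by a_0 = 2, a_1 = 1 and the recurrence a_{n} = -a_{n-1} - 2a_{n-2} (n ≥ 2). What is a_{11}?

-21

The ordinary generating function has denominator 1 + y + 2y^2.
Iterating the recurrence: a_0,…,a_{11} = 2, 1, -5, 3, 7, -13, -1, 27, -25, -29, 79, -21.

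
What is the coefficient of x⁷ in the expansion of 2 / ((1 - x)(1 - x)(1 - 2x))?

The denominator gives the recurrence a_n = 4a_(n−1) − 5a_(n−2) + 2a_(n−3) for n ≥ 3; the numerator fixes a_0 = 2, a_1 = 8, a_2 = 22.
Iterating: 2, 8, 22, 52, 114, 240, 494, 1004, so a_7 = 1004.

1004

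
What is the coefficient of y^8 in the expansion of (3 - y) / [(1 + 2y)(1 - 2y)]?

Partial fractions give a closed form: a_n = (7/4)·(-2)^n + (5/4)·2^n.
At n = 8: a_8 = 768.

768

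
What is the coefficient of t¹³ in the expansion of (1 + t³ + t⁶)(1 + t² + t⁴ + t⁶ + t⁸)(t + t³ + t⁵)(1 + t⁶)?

8

(1 + t³ + t⁶) has coefficients 1,0,0,1,0,0,1 for degrees 0…6.
(1 + t² + t⁴ + t⁶ + t⁸) has coefficients 1,0,1,0,1,0,1,0,1,0,0,0,0,0 for degrees 0…13.
Multiplying by (t + t³ + t⁵) gives running coefficients 0,1,0,2,0,3,0,3,0,3,0,2,0,1 for degrees 0…13.
Finally multiplying by (1 + t⁶), the product of all factors after the first has coefficients 0,1,0,2,0,3,0,4,0,5,0,5,0,4 for degrees 0…13.
[t¹³] = 1·4 + 1·0 + 1·4 = 8.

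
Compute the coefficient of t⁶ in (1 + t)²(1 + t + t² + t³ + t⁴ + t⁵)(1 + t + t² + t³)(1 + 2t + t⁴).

55

(1 + t)² has coefficients 1,2,1 for degrees 0…2.
(1 + t + t² + t³ + t⁴ + t⁵) has coefficients 1,1,1,1,1,1,0 for degrees 0…6.
Multiplying by (1 + t + t² + t³) gives running coefficients 1,2,3,4,4,4,3 for degrees 0…6.
Finally multiplying by (1 + 2t + t⁴), the product of all factors after the first has coefficients 1,4,7,10,13,14,14 for degrees 0…6.
[t⁶] = 1·14 + 2·14 + 1·13 = 55.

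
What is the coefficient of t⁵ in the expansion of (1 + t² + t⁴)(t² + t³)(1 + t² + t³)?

3

(1 + t² + t⁴) has coefficients 1,0,1,0,1 for degrees 0…4.
(t² + t³) has coefficients 0,0,1,1,0,0 for degrees 0…5.
Finally multiplying by (1 + t² + t³), the product of all factors after the first has coefficients 0,0,1,1,1,2 for degrees 0…5.
[t⁵] = 1·2 + 1·1 + 1·0 = 3.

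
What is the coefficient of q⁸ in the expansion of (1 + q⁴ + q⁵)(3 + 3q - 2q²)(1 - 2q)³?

-24

(1 + q⁴ + q⁵) has coefficients 1,0,0,0,1,1 for degrees 0…5.
(3 + 3q - 2q²) has coefficients 3,3,-2,0,0,0,0,0,0 for degrees 0…8.
Finally multiplying by (1 - 2q)³, the product of all factors after the first has coefficients 3,-15,16,24,-48,16,0,0,0 for degrees 0…8.
[q⁸] = 1·0 + 1·(-48) + 1·24 = -24.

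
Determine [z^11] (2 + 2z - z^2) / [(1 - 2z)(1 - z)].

11261

The denominator gives the recurrence a_n = 3a_(n−1) − 2a_(n−2) for n ≥ 3; the numerator fixes a_0 = 2, a_1 = 8, a_2 = 19.
Iterating: 2, 8, 19, 41, 85, 173, 349, 701, 1405, 2813, 5629, 11261, so a_11 = 11261.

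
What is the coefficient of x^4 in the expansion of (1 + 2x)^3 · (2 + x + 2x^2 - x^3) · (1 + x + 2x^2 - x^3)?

(1 + 2x)^3 has coefficients 1,6,12,8 for degrees 0…3.
(2 + x + 2x^2 - x^3) has coefficients 2,1,2,-1,0 for degrees 0…4.
Finally multiplying by (1 + x + 2x^2 - x^3), the product of all factors after the first has coefficients 2,3,7,1,2 for degrees 0…4.
[x^4] = 1·2 + 6·1 + 12·7 + 8·3 = 116.

116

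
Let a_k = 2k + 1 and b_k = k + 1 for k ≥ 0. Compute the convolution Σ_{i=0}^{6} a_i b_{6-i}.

140

The convolution is the x^6 coefficient of A(x)B(x).
Σ = 1·7 + 3·6 + 5·5 + 7·4 + 9·3 + 11·2 + 13·1 = 140.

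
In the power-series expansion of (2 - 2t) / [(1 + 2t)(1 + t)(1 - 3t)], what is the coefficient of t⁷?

1006

The denominator gives the recurrence a_n = 7a_(n−2) + 6a_(n−3) for n ≥ 3; the numerator fixes a_0 = 2, a_1 = -2, a_2 = 14.
Iterating: 2, -2, 14, -2, 86, 70, 590, 1006, so a_7 = 1006.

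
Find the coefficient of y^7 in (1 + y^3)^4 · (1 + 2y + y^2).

(1 + y^3)^4 has coefficients 1,0,0,4,0,0,6,0 for degrees 0…7.
(1 + 2y + y^2) has coefficients 1,2,1,0,0,0,0,0 for degrees 0…7.
[y^7] = 1·0 + 4·0 + 6·2 = 12.

12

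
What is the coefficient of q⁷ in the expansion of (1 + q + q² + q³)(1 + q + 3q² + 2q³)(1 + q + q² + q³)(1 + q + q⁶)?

(1 + q + q² + q³) has coefficients 1,1,1,1 for degrees 0…3.
(1 + q + 3q² + 2q³) has coefficients 1,1,3,2,0,0,0,0 for degrees 0…7.
Multiplying by (1 + q + q² + q³) gives running coefficients 1,2,5,7,6,5,2,0 for degrees 0…7.
Finally multiplying by (1 + q + q⁶), the product of all factors after the first has coefficients 1,3,7,12,13,11,8,4 for degrees 0…7.
[q⁷] = 1·4 + 1·8 + 1·11 + 1·13 = 36.

36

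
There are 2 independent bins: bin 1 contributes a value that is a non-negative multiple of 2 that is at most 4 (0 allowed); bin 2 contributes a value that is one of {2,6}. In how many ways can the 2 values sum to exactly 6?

2

The generating function for the choices is (1 + y^2 + y^4)·(y^2 + y^6); the count is [y^6].
(1 + y^2 + y^4) has coefficients 1,0,1,0,1 for degrees 0…4.
(y^2 + y^6) has coefficients 0,0,1,0,0,0,1 for degrees 0…6.
[y^6] = 1·1 + 1·0 + 1·1 = 2.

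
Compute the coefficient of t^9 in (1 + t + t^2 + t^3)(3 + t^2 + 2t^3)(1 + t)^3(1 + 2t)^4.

(1 + t + t^2 + t^3) has coefficients 1,1,1,1 for degrees 0…3.
(3 + t^2 + 2t^3) has coefficients 3,0,1,2,0,0,0,0,0,0 for degrees 0…9.
Multiplying by (1 + t)^3 gives running coefficients 3,9,10,8,9,7,2,0,0,0 for degrees 0…9.
Finally multiplying by (1 + 2t)^4, the product of all factors after the first has coefficients 3,33,154,400,649,735,690,600,416,176 for degrees 0…9.
[t^9] = 1·176 + 1·416 + 1·600 + 1·690 = 1882.

1882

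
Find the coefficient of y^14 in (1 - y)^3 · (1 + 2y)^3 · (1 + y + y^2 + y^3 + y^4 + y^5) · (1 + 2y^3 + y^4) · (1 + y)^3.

(1 - y)^3 has coefficients 1,-3,3,-1 for degrees 0…3.
(1 + 2y)^3 has coefficients 1,6,12,8,0,0,0,0,0,0,0,0,0,0,0 for degrees 0…14.
Multiplying by (1 + y + y^2 + y^3 + y^4 + y^5) gives running coefficients 1,7,19,27,27,27,26,20,8,0,0,0,0,0,0 for degrees 0…14.
Multiplying by (1 + 2y^3 + y^4) gives running coefficients 1,7,19,29,42,72,99,101,89,79,66,36,8,0,0 for degrees 0…14.
Finally multiplying by (1 + y)^3, the product of all factors after the first has coefficients 1,10,43,108,193,304,470,656,761,748,671,560,393,198,60 for degrees 0…14.
[y^14] = 1·60 − 3·198 + 3·393 − 1·560 = 85.

85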